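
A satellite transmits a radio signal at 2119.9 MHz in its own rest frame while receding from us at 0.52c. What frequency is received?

Relativistic Doppler for frequency: f' = f₀ · √((1 − β)/(1 + β)).
f' = 2119.9 × √(0.4800/1.5200) = 2119.9 × 0.56195 ≈ 1191.3 MHz.

1191.3 MHz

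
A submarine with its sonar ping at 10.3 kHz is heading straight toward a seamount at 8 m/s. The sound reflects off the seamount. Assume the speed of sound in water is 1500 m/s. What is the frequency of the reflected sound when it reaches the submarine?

The seamount receives the sound from a moving source: f₁ = f₀ · v/(v − v_e) = 10.3 × 1500/1492 ≈ 10.36 kHz.
On the return leg the submarine is a moving observer: f₂ = f₁ · (v + v_e)/v = 10.36 × 1508/1500 ≈ 10.41 kHz.

10.41 kHz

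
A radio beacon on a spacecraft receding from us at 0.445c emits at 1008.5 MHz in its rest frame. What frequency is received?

625.0 MHz

Relativistic Doppler for frequency: f' = f₀ · √((1 − β)/(1 + β)).
f' = 1008.5 × √(0.5550/1.4450) = 1008.5 × 0.61974 ≈ 625.0 MHz.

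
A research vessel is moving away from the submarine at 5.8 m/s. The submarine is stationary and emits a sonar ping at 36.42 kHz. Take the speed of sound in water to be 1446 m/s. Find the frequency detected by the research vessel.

36.3 kHz

Only the observer moves, away from the source, so f' = f · (v − v_o)/v.
f' = 36.42 × (1446 − 5.8)/1446 = 36.42 × 1440.2/1446 ≈ 36.3 kHz.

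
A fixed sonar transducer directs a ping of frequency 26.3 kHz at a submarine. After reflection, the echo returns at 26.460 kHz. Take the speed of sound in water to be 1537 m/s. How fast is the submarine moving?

Double Doppler shift off a moving reflector: f₂ = f₀ · (v + u)/(v − u) (u > 0 toward emitter).
Rearranging, u = v · (f₂ − f₀)/(f₂ + f₀) = 1537 × 0.160/52.760 ≈ 4.7 m/s.
So the submarine is moving at 4.7 m/s toward the emitter.

4.7 m/s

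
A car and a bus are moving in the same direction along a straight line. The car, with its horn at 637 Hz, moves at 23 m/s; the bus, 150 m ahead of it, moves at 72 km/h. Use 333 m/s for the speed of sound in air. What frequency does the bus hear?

643 Hz

72 km/h = 20 m/s.
The bus is ahead, so the car is moving toward it while the bus is moving away from the car.
With source approaching and observer receding, f' = f · (v − v_o)/(v − v_s).
f' = 637 × (333 − 20)/(333 − 23) = 637 × 313/310 ≈ 643 Hz.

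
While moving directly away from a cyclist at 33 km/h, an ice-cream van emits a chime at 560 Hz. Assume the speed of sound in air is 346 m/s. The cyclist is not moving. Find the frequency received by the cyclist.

33 km/h = 9.167 m/s.
With the source moving away from a stationary observer, f' = f · v/(v + v_s).
f' = 560 × 346/(346 + 9.167) = 560 × 346/355.2 ≈ 546 Hz.

546 Hz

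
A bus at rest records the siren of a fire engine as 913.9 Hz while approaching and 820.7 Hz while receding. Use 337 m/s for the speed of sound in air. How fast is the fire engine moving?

18.1 m/s

f₁/f₂ = (v + v_s)/(v − v_s), so v_s = v · (f₁ − f₂)/(f₁ + f₂).
v_s = 337 × (913.9 − 820.7)/(913.9 + 820.7) = 337 × 93.2/1734.6 ≈ 18.1 m/s.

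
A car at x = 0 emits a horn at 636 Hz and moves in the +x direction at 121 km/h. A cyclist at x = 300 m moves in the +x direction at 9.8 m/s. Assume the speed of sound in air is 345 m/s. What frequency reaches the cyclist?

685 Hz

121 km/h = 33.61 m/s.
The observer lies on the +x side, so the source is heading toward the observer and the observer is heading away from the source.
Both move, so f' = f · (v − v_o)/(v − v_s).
f' = 636 × (345 − 9.8)/(345 − 33.61) = 636 × 335.2/311.39 ≈ 685 Hz.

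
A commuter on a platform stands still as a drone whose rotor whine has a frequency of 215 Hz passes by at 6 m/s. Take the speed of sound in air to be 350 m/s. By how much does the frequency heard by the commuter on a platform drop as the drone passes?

7.37 Hz

Approaching: f₁ = f · v/(v − v_s) = 215 × 350/344 ≈ 218.75 Hz.
Receding: f₂ = f · v/(v + v_s) = 215 × 350/356 ≈ 211.38 Hz.
Drop: f₁ − f₂ = 2f·v·v_s/(v² − v_s²) = 2 × 215 × 350 × 6/(350² − 6²) ≈ 7.37 Hz.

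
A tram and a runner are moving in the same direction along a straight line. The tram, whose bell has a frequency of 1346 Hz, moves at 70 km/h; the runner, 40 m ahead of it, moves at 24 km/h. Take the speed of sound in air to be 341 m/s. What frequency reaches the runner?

70 km/h = 19.44 m/s; 24 km/h = 6.667 m/s.
The runner is ahead, so the tram is moving toward it while the runner is moving away from the tram.
Both move, so f' = f · (v − v_o)/(v − v_s).
f' = 1346 × (341 − 6.667)/(341 − 19.44) = 1346 × 334.33/321.56 ≈ 1399 Hz.

1399 Hz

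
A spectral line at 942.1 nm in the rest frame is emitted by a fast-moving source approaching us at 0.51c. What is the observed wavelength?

Relativistic Doppler for wavelength: λ' = λ₀ · √((1 − β)/(1 + β)).
λ' = 942.1 × √(0.4900/1.5100) = 942.1 × 0.56965 ≈ 536.7 nm.

536.7 nm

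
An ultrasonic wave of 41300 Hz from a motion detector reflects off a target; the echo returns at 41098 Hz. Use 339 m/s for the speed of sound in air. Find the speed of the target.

Double Doppler shift off a moving reflector: f₂ = f₀ · (v + u)/(v − u) (u > 0 toward emitter).
Rearranging, u = v · (f₂ − f₀)/(f₂ + f₀) = 339 × -202/82398 ≈ -0.83 m/s.
So the target is moving at 0.83 m/s away from the emitter.

0.83 m/s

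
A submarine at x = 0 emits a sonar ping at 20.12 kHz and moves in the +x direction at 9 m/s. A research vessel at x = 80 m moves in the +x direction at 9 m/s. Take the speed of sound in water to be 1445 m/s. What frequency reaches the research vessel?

20.1 kHz

The observer lies on the +x side, so the source is heading toward the observer and the observer is heading away from the source.
Both move, so f' = f · (v − v_o)/(v − v_s).
f' = 20.12 × (1445 − 9)/(1445 − 9) = 20.12 × 1436/1436 ≈ 20.1 kHz.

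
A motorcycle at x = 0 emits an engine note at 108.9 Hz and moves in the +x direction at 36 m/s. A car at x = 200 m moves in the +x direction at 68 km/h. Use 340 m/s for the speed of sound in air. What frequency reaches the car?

115 Hz

68 km/h = 18.89 m/s.
The observer lies on the +x side, so the source is heading toward the observer and the observer is heading away from the source.
General Doppler shift: f' = f · (v − v_o)/(v − v_s).
f' = 108.9 × (340 − 18.89)/(340 − 36) = 108.9 × 321.11/304 ≈ 115 Hz.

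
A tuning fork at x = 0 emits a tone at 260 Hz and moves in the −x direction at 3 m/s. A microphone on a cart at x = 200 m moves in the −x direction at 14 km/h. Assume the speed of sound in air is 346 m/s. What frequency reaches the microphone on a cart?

14 km/h = 3.889 m/s.
The observer lies on the +x side, so the source is heading away from the observer and the observer is heading toward the source.
Both move, so f' = f · (v + v_o)/(v + v_s).
f' = 260 × (346 + 3.889)/(346 + 3) = 260 × 349.89/349 ≈ 261 Hz.

261 Hz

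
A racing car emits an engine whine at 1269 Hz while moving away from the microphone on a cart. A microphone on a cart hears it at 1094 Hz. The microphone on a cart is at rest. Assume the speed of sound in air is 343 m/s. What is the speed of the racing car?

f' = f · v/(v + v_s) ⇒ v_s = v · |1 − f/f'|.
v_s = 343 × |1 − 1269/1094| = 343 × 0.16 ≈ 55 m/s.

55 m/s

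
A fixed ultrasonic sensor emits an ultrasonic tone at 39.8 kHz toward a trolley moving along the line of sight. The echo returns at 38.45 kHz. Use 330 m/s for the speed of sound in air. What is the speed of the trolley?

5.7 m/s

Double Doppler shift off a moving reflector: f₂ = f₀ · (v + u)/(v − u) (u > 0 toward emitter).
Rearranging, u = v · (f₂ − f₀)/(f₂ + f₀) = 330 × -1.35/78.25 ≈ -5.7 m/s.
So the trolley is moving at 5.7 m/s away from the emitter.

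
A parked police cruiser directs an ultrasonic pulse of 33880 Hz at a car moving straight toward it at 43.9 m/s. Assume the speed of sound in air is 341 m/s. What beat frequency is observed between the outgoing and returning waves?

The car first receives the wave as a moving observer: f₁ = f₀ · (v + u)/v = 33880 × (341 + 43.9)/341 ≈ 38242 Hz.
The reflection then acts as a moving source: f₂ = f₁ · v/(v − u) ≈ 43892 Hz.
Beat frequency: |f₂ − f₀| = 2u·f₀/(v − u) = 2 × 43.9 × 33880/297.1 ≈ 10012 Hz.

10012 Hz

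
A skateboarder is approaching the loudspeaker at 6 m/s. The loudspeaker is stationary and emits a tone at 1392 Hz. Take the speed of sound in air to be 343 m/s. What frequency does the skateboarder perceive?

Moving observer, stationary source: f' = f · (v + v_o)/v.
f' = 1392 × (343 + 6)/343 = 1392 × 349/343 ≈ 1416 Hz.

1416 Hz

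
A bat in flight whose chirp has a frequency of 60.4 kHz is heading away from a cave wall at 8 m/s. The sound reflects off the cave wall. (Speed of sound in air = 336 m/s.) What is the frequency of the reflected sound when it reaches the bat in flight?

57.6 kHz

The cave wall receives the sound from a moving source: f₁ = f₀ · v/(v + v_e) = 60.4 × 336/344 ≈ 59.0 kHz.
On the return leg the bat in flight is a moving observer: f₂ = f₁ · (v − v_e)/v = 59.0 × 328/336 ≈ 57.6 kHz.
Equivalently f₂ = f₀ · (v − v_e)/(v + v_e).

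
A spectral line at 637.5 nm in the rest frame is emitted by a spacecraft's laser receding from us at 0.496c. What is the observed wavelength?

Relativistic Doppler for wavelength: λ' = λ₀ · √((1 + β)/(1 − β)).
λ' = 637.5 × √(1.4960/0.5040) = 637.5 × 1.72286 ≈ 1098.3 nm.

1098.3 nm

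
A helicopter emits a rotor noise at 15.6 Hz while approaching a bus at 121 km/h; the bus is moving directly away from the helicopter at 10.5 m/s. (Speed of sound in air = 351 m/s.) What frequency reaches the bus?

121 km/h = 33.61 m/s.
General Doppler shift: f' = f · (v − v_o)/(v − v_s).
f' = 15.6 × (351 − 10.5)/(351 − 33.61) = 15.6 × 340.5/317.39 ≈ 16.7 Hz.

16.7 Hz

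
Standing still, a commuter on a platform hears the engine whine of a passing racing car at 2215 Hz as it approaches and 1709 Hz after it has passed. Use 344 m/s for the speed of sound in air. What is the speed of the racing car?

44 m/s

f₁/f₂ = (v + v_s)/(v − v_s), so v_s = v · (f₁ − f₂)/(f₁ + f₂).
v_s = 344 × (2215 − 1709)/(2215 + 1709) = 344 × 506/3924 ≈ 44 m/s.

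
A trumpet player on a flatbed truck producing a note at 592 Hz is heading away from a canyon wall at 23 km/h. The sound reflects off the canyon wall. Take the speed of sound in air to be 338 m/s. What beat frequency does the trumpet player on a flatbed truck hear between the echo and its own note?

22.0 Hz

23 km/h = 6.389 m/s.
The canyon wall receives the sound from a moving source: f₁ = f₀ · v/(v + v_e) = 592 × 338/344.39 ≈ 581.0 Hz.
On the return leg the trumpet player on a flatbed truck is a moving observer: f₂ = f₁ · (v − v_e)/v = 581.0 × 331.61/338 ≈ 570.0 Hz.
Equivalently f₂ = f₀ · (v − v_e)/(v + v_e).
Beat against the emitted tone: |f₂ − f₀| = 2v_e·f₀/(v + v_e) = 2 × 6.389 × 592/344.39 ≈ 22.0 Hz.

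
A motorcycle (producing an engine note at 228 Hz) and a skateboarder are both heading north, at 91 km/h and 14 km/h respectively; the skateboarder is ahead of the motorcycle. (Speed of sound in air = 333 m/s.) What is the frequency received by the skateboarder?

91 km/h = 25.28 m/s; 14 km/h = 3.889 m/s.
The skateboarder is ahead, so the motorcycle is moving toward it while the skateboarder is moving away from the motorcycle.
With source approaching and observer receding, f' = f · (v − v_o)/(v − v_s).
f' = 228 × (333 − 3.889)/(333 − 25.28) = 228 × 329.11/307.72 ≈ 244 Hz.

244 Hz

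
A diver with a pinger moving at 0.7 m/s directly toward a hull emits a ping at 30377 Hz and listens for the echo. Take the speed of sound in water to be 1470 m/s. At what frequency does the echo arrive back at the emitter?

The hull receives the sound from a moving source: f₁ = f₀ · v/(v − v_e) = 30377 × 1470/1469.3 ≈ 30391 Hz.
On the return leg the diver with a pinger is a moving observer: f₂ = f₁ · (v + v_e)/v = 30391 × 1470.7/1470 ≈ 30406 Hz.

30406 Hz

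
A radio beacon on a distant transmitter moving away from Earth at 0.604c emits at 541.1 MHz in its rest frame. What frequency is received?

Relativistic Doppler for frequency: f' = f₀ · √((1 − β)/(1 + β)).
f' = 541.1 × √(0.3960/1.6040) = 541.1 × 0.49687 ≈ 268.9 MHz.

268.9 MHz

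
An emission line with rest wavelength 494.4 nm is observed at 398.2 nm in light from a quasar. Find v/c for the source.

λ'/λ₀ = 0.8054 < 1 (blueshift), so the source is approaching.
λ'/λ₀ = √((1 − β)/(1 + β)) for an approaching source ⇒ β = (1 − r²)/(1 + r²) with r = λ'/λ₀.
β = (1 − 0.6487)/(1 + 0.6487) ≈ 0.213.

0.213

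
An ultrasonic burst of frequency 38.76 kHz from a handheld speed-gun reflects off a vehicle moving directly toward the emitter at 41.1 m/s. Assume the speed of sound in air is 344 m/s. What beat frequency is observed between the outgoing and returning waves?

At the vehicle (a moving observer), f₁ = f₀ · (v + u)/v = 38.76 × 385.1/344 ≈ 43.39 kHz.
On reflection it acts as a source moving toward the stationary detector: f₂ = f₁ · v/(v − u) = 43.39 × 344/302.9 ≈ 49.28 kHz.
Equivalently f₂ = f₀ · (v + u)/(v − u).
Beat frequency (with f₀ = 38760 Hz): |f₂ − f₀| = 2u·f₀/(v − u) = 2 × 41.1 × 38760/302.9 ≈ 10519 Hz.

10519 Hz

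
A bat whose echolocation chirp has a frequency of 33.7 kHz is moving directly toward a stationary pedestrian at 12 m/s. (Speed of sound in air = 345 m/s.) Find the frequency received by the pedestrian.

34.9 kHz

Only the source moves, toward the listener, so f' = f · v/(v − v_s).
f' = 33.7 × 345/(345 − 12) = 33.7 × 345/333 ≈ 34.9 kHz.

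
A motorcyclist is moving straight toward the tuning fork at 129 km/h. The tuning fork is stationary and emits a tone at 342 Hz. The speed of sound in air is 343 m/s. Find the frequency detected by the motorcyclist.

129 km/h = 35.83 m/s.
Moving observer, stationary source: f' = f · (v + v_o)/v.
f' = 342 × (343 + 35.83)/343 = 342 × 378.83/343 ≈ 378 Hz.

378 Hz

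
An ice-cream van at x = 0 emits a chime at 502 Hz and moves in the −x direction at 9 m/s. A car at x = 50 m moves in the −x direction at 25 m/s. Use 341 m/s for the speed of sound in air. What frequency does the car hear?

525 Hz

The observer lies on the +x side, so the source is heading away from the observer and the observer is heading toward the source.
With source receding and observer approaching, f' = f · (v + v_o)/(v + v_s).
f' = 502 × (341 + 25)/(341 + 9) = 502 × 366/350 ≈ 525 Hz.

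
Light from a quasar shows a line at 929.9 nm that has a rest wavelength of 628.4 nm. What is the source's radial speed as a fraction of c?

λ'/λ₀ = 1.4798 > 1 (redshift), so the source is receding.
λ'/λ₀ = √((1 + β)/(1 − β)) for a receding source ⇒ β = (r² − 1)/(r² + 1) with r = λ'/λ₀.
β = (2.1898 − 1)/(2.1898 + 1) ≈ 0.373.

0.373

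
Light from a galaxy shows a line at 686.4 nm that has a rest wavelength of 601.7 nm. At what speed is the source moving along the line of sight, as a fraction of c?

λ'/λ₀ = 1.1408 > 1 (redshift), so the source is receding.
λ'/λ₀ = √((1 + β)/(1 − β)) for a receding source ⇒ β = (r² − 1)/(r² + 1) with r = λ'/λ₀.
β = (1.3014 − 1)/(1.3014 + 1) ≈ 0.131.

0.131c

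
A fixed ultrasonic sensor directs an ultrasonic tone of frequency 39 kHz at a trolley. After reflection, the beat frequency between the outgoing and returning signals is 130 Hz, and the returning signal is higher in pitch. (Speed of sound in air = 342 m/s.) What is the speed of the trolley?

0.57 m/s

Double Doppler shift off a moving reflector: f₂ = f₀ · (v + u)/(v − u) (u > 0 toward emitter).
Returning signal is higher, so f₂ = f₀ + Δf = 39000 + 130 = 39130 Hz.
Rearranging, u = v · (f₂ − f₀)/(f₂ + f₀) = 342 × 130/78130 ≈ 0.57 m/s.
So the trolley is moving at 0.57 m/s toward the emitter.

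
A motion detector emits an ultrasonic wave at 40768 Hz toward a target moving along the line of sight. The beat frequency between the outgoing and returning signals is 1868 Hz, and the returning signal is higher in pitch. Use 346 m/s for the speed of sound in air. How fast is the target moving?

Double Doppler shift off a moving reflector: f₂ = f₀ · (v + u)/(v − u) (u > 0 toward emitter).
Returning signal is higher, so f₂ = f₀ + Δf = 40768 + 1868 = 42636 Hz.
Rearranging, u = v · (f₂ − f₀)/(f₂ + f₀) = 346 × 1868/83404 ≈ 7.7 m/s.
So the target is moving at 7.7 m/s toward the emitter.

7.7 m/s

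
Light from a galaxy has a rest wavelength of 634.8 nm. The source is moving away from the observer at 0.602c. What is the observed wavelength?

Relativistic Doppler for wavelength: λ' = λ₀ · √((1 + β)/(1 − β)).
λ' = 634.8 × √(1.6020/0.3980) = 634.8 × 2.00627 ≈ 1273.6 nm.

1273.6 nm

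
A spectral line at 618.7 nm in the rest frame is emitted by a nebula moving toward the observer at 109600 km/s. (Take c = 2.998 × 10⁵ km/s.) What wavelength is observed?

β = v/c = 109600/299800 = 0.3656.
Relativistic Doppler for wavelength: λ' = λ₀ · √((1 − β)/(1 + β)).
λ' = 618.7 × √(0.6344/1.3656) = 618.7 × 0.68160 ≈ 421.7 nm.

421.7 nm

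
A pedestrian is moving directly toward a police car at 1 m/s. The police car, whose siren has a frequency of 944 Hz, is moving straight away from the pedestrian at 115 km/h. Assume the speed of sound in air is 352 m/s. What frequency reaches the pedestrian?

868 Hz

115 km/h = 31.94 m/s.
With source receding and observer approaching, f' = f · (v + v_o)/(v + v_s).
f' = 944 × (352 + 1)/(352 + 31.94) = 944 × 353/383.94 ≈ 868 Hz.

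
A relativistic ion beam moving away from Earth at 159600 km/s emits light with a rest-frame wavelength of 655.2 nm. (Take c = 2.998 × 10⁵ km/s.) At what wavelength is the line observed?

β = v/c = 159600/299800 = 0.5324.
Relativistic Doppler for wavelength: λ' = λ₀ · √((1 + β)/(1 − β)).
λ' = 655.2 × √(1.5324/0.4676) = 655.2 × 1.81018 ≈ 1186.0 nm.

1186.0 nm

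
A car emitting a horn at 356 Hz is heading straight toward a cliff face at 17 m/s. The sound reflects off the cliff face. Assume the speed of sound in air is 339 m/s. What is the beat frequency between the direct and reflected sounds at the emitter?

37.6 Hz

The cliff face receives the sound from a moving source: f₁ = f₀ · v/(v − v_e) = 356 × 339/322 ≈ 374.8 Hz.
On the return leg the car is a moving observer: f₂ = f₁ · (v + v_e)/v = 374.8 × 356/339 ≈ 393.6 Hz.
Beat against the emitted tone: |f₂ − f₀| = 2v_e·f₀/(v − v_e) = 2 × 17 × 356/322 ≈ 37.6 Hz.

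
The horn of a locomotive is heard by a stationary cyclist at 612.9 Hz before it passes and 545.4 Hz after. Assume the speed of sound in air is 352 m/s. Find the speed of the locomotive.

20.5 m/s

f₁/f₂ = (v + v_s)/(v − v_s), so v_s = v · (f₁ − f₂)/(f₁ + f₂).
v_s = 352 × (612.9 − 545.4)/(612.9 + 545.4) = 352 × 67.5/1158.3 ≈ 20.5 m/s.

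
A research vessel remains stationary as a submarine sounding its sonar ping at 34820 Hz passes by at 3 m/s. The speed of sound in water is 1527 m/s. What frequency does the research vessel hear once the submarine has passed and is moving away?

34752 Hz

Receding: f₂ = f · v/(v + v_s) = 34820 × 1527/1530 ≈ 34752 Hz.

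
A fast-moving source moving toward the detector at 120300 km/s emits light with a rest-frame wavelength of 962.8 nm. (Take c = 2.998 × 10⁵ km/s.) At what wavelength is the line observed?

629.3 nm

β = v/c = 120300/299800 = 0.4013.
Relativistic Doppler for wavelength: λ' = λ₀ · √((1 − β)/(1 + β)).
λ' = 962.8 × √(0.5987/1.4013) = 962.8 × 0.65367 ≈ 629.3 nm.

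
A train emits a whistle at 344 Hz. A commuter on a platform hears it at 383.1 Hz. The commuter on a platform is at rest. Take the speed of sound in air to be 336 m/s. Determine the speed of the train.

f' > f, so the train is approaching.
f' = f · v/(v − v_s) ⇒ v_s = v · |1 − f/f'|.
v_s = 336 × |1 − 344/383.1| = 336 × 0.1021 ≈ 34 m/s.

34 m/s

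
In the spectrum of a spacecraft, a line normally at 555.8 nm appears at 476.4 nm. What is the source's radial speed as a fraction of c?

0.153c

λ'/λ₀ = 0.8571 < 1 (blueshift), so the source is approaching.
λ'/λ₀ = √((1 − β)/(1 + β)) for an approaching source ⇒ β = (1 − r²)/(1 + r²) with r = λ'/λ₀.
β = (1 − 0.7347)/(1 + 0.7347) ≈ 0.153.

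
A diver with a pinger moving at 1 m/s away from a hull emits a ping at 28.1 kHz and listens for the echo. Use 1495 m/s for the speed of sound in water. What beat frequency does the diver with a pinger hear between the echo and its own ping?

The hull receives the sound from a moving source: f₁ = f₀ · v/(v + v_e) = 28.1 × 1495/1496 ≈ 28.0812 kHz.
On the return leg the diver with a pinger is a moving observer: f₂ = f₁ · (v − v_e)/v = 28.0812 × 1494/1495 ≈ 28.0624 kHz.
Beat against the emitted tone (with f₀ = 28100 Hz): |f₂ − f₀| = 2v_e·f₀/(v + v_e) = 2 × 1 × 28100/1496 ≈ 37.6 Hz.

37.6 Hz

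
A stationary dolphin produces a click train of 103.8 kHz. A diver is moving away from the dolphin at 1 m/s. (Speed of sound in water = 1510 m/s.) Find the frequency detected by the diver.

103.7 kHz

Only the observer moves, away from the source, so f' = f · (v − v_o)/v.
f' = 103.8 × (1510 − 1)/1510 = 103.8 × 1509/1510 ≈ 103.7 kHz.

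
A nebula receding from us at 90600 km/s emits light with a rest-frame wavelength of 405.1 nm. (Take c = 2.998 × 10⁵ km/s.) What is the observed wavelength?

β = v/c = 90600/299800 = 0.3022.
Relativistic Doppler for wavelength: λ' = λ₀ · √((1 + β)/(1 − β)).
λ' = 405.1 × √(1.3022/0.6978) = 405.1 × 1.36607 ≈ 553.4 nm.

553.4 nm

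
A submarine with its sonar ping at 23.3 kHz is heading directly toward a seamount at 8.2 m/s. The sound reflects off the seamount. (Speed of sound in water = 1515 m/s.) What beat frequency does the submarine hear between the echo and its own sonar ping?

254 Hz

The seamount receives the sound from a moving source: f₁ = f₀ · v/(v − v_e) = 23.3 × 1515/1506.8 ≈ 23.427 kHz.
On the return leg the submarine is a moving observer: f₂ = f₁ · (v + v_e)/v = 23.427 × 1523.2/1515 ≈ 23.554 kHz.
Beat against the emitted tone (with f₀ = 23300 Hz): |f₂ − f₀| = 2v_e·f₀/(v − v_e) = 2 × 8.2 × 23300/1506.8 ≈ 254 Hz.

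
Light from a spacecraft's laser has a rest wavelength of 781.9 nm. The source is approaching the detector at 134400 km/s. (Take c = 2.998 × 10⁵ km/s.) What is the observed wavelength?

482.6 nm

β = v/c = 134400/299800 = 0.4483.
Relativistic Doppler for wavelength: λ' = λ₀ · √((1 − β)/(1 + β)).
λ' = 781.9 × √(0.5517/1.4483) = 781.9 × 0.61720 ≈ 482.6 nm.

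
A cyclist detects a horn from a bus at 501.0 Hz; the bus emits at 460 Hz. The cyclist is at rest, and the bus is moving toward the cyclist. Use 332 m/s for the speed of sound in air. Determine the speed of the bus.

27 m/s

f' = f · v/(v − v_s) ⇒ v_s = v · |1 − f/f'|.
v_s = 332 × |1 − 460/501.0| = 332 × 0.08184 ≈ 27 m/s.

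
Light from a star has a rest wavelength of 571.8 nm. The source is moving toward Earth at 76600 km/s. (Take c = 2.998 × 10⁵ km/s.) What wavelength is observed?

440.3 nm

β = v/c = 76600/299800 = 0.2555.
Relativistic Doppler for wavelength: λ' = λ₀ · √((1 − β)/(1 + β)).
λ' = 571.8 × √(0.7445/1.2555) = 571.8 × 0.77006 ≈ 440.3 nm.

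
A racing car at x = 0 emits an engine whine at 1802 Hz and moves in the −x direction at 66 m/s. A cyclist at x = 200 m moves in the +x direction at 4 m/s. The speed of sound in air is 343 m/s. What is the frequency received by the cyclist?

1494 Hz

The observer lies on the +x side, so the source is heading away from the observer and the observer is heading away from the source.
Both move, so f' = f · (v − v_o)/(v + v_s).
f' = 1802 × (343 − 4)/(343 + 66) = 1802 × 339/409 ≈ 1494 Hz.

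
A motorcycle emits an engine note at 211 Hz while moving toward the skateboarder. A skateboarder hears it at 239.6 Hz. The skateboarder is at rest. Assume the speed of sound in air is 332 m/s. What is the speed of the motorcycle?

40 m/s

f' = f · v/(v − v_s) ⇒ v_s = v · |1 − f/f'|.
v_s = 332 × |1 − 211/239.6| = 332 × 0.1194 ≈ 40 m/s.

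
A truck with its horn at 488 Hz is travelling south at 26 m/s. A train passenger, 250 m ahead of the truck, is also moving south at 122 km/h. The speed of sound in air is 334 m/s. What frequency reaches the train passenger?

476 Hz

122 km/h = 33.89 m/s.
The train passenger is ahead, so the truck is moving toward it while the train passenger is moving away from the truck.
General Doppler shift: f' = f · (v − v_o)/(v − v_s).
f' = 488 × (334 − 33.89)/(334 − 26) = 488 × 300.11/308 ≈ 476 Hz.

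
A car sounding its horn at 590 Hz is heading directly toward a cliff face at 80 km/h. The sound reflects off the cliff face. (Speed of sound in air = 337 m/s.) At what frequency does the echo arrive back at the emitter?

80 km/h = 22.22 m/s.
The cliff face receives the sound from a moving source: f₁ = f₀ · v/(v − v_e) = 590 × 337/314.78 ≈ 632 Hz.
On the return leg the car is a moving observer: f₂ = f₁ · (v + v_e)/v = 632 × 359.22/337 ≈ 673 Hz.

673 Hz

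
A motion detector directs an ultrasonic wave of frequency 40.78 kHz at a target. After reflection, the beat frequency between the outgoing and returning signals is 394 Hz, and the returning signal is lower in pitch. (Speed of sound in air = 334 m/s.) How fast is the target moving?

Double Doppler shift off a moving reflector: f₂ = f₀ · (v + u)/(v − u) (u > 0 toward emitter).
Returning signal is lower, so f₂ = f₀ − Δf = 40780 − 394 = 40386 Hz.
Rearranging, u = v · (f₂ − f₀)/(f₂ + f₀) = 334 × -394/81166 ≈ -1.62 m/s.
So the target is moving at 1.62 m/s away from the emitter.

1.62 m/s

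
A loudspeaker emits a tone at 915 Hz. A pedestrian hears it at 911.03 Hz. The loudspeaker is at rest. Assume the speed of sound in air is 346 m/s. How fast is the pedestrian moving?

1.50 m/s

f' < f, so the pedestrian is receding.
f' = f · (v − v_o)/v ⇒ v_o = v · |f'/f − 1|.
v_o = 346 × |911.03/915 − 1| = 346 × 0.004339 ≈ 1.50 m/s.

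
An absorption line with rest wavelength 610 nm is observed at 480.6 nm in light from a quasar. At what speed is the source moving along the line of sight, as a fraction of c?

0.234

λ'/λ₀ = 0.7879 < 1 (blueshift), so the source is approaching.
λ'/λ₀ = √((1 − β)/(1 + β)) for an approaching source ⇒ β = (1 − r²)/(1 + r²) with r = λ'/λ₀.
β = (1 − 0.6207)/(1 + 0.6207) ≈ 0.234.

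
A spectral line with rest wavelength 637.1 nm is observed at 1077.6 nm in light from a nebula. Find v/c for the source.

0.482

λ'/λ₀ = 1.6914 > 1 (redshift), so the source is receding.
λ'/λ₀ = √((1 + β)/(1 − β)) for a receding source ⇒ β = (r² − 1)/(r² + 1) with r = λ'/λ₀.
β = (2.8609 − 1)/(2.8609 + 1) ≈ 0.482.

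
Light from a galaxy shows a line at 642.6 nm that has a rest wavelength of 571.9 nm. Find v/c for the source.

0.116

λ'/λ₀ = 1.1236 > 1 (redshift), so the source is receding.
λ'/λ₀ = √((1 + β)/(1 − β)) for a receding source ⇒ β = (r² − 1)/(r² + 1) with r = λ'/λ₀.
β = (1.2625 − 1)/(1.2625 + 1) ≈ 0.116.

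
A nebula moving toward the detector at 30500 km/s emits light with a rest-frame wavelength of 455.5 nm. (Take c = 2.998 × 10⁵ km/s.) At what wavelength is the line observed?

β = v/c = 30500/299800 = 0.1017.
Relativistic Doppler for wavelength: λ' = λ₀ · √((1 − β)/(1 + β)).
λ' = 455.5 × √(0.8983/1.1017) = 455.5 × 0.90295 ≈ 411.3 nm.

411.3 nm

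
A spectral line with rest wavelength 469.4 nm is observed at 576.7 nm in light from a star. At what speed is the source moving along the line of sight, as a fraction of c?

0.203c

λ'/λ₀ = 1.2286 > 1 (redshift), so the source is receding.
λ'/λ₀ = √((1 + β)/(1 − β)) for a receding source ⇒ β = (r² − 1)/(r² + 1) with r = λ'/λ₀.
β = (1.5094 − 1)/(1.5094 + 1) ≈ 0.203.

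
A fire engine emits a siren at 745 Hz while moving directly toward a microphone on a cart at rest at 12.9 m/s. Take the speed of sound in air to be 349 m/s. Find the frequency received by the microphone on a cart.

774 Hz

With the source moving toward a stationary observer, f' = f · v/(v − v_s).
f' = 745 × 349/(349 − 12.9) = 745 × 349/336.1 ≈ 774 Hz.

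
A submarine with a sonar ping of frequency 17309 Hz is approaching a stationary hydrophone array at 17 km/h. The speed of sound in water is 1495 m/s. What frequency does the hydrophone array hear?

17364 Hz

17 km/h = 4.722 m/s.
Only the source moves, toward the listener, so f' = f · v/(v − v_s).
f' = 17309 × 1495/(1495 − 4.722) = 17309 × 1495/1490 ≈ 17364 Hz.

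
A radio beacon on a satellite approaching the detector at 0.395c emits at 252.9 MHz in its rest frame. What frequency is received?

384.0 MHz

Relativistic Doppler for frequency: f' = f₀ · √((1 + β)/(1 − β)).
f' = 252.9 × √(1.3950/0.6050) = 252.9 × 1.51848 ≈ 384.0 MHz.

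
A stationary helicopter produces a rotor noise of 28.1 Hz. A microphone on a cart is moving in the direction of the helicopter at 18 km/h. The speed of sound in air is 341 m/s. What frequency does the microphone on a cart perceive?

18 km/h = 5 m/s.
Only the observer moves, toward the source, so f' = f · (v + v_o)/v.
f' = 28.1 × (341 + 5)/341 = 28.1 × 346/341 ≈ 28.5 Hz.

28.5 Hz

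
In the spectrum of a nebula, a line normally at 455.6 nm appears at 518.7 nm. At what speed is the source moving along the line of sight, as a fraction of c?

0.129c

λ'/λ₀ = 1.1385 > 1 (redshift), so the source is receding.
λ'/λ₀ = √((1 + β)/(1 − β)) for a receding source ⇒ β = (r² − 1)/(r² + 1) with r = λ'/λ₀.
β = (1.2962 − 1)/(1.2962 + 1) ≈ 0.129.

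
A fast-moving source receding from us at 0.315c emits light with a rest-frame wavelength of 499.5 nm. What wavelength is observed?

Relativistic Doppler for wavelength: λ' = λ₀ · √((1 + β)/(1 − β)).
λ' = 499.5 × √(1.3150/0.6850) = 499.5 × 1.38554 ≈ 692.1 nm.

692.1 nm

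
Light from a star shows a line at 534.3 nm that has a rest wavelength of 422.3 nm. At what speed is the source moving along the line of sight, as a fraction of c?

λ'/λ₀ = 1.2652 > 1 (redshift), so the source is receding.
λ'/λ₀ = √((1 + β)/(1 − β)) for a receding source ⇒ β = (r² − 1)/(r² + 1) with r = λ'/λ₀.
β = (1.6008 − 1)/(1.6008 + 1) ≈ 0.231.

0.231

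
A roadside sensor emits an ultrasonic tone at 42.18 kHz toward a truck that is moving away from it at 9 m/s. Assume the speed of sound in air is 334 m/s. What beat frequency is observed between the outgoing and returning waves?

2214 Hz

At the truck (a moving observer), f₁ = f₀ · (v − u)/v = 42.18 × 325/334 ≈ 41.04 kHz.
The reflection then acts as a moving source: f₂ = f₁ · v/(v + u) ≈ 39.97 kHz.
Equivalently f₂ = f₀ · (v − u)/(v + u).
Beat frequency (with f₀ = 42180 Hz): |f₂ − f₀| = 2u·f₀/(v + u) = 2 × 9 × 42180/343 ≈ 2214 Hz.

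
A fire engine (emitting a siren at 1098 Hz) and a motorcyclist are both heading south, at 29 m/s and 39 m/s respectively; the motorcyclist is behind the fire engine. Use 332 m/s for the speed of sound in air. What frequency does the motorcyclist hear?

1128 Hz

The motorcyclist is behind, so the fire engine is moving away from it while the motorcyclist is moving toward the fire engine.
General Doppler shift: f' = f · (v + v_o)/(v + v_s).
f' = 1098 × (332 + 39)/(332 + 29) = 1098 × 371/361 ≈ 1128 Hz.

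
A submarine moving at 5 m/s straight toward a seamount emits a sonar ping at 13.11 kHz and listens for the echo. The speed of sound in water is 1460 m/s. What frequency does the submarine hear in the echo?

The seamount receives the sound from a moving source: f₁ = f₀ · v/(v − v_e) = 13.11 × 1460/1455 ≈ 13.16 kHz.
On the return leg the submarine is a moving observer: f₂ = f₁ · (v + v_e)/v = 13.16 × 1465/1460 ≈ 13.20 kHz.

13.20 kHz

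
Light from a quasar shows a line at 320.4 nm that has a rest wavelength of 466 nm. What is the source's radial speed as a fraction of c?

λ'/λ₀ = 0.6876 < 1 (blueshift), so the source is approaching.
λ'/λ₀ = √((1 − β)/(1 + β)) for an approaching source ⇒ β = (1 − r²)/(1 + r²) with r = λ'/λ₀.
β = (1 − 0.4727)/(1 + 0.4727) ≈ 0.358.

0.358c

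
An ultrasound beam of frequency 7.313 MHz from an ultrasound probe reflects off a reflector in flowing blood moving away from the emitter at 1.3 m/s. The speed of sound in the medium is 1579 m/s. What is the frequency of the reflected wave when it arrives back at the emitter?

At the reflector in flowing blood (a moving observer), f₁ = f₀ · (v − u)/v = 7.313 × 1577.7/1579 ≈ 7.307 MHz.
The reflection then acts as a moving source: f₂ = f₁ · v/(v + u) ≈ 7.301 MHz.

7.301 MHz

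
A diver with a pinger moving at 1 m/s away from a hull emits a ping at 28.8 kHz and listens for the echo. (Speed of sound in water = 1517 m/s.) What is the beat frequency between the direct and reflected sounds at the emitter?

The hull receives the sound from a moving source: f₁ = f₀ · v/(v + v_e) = 28.8 × 1517/1518 ≈ 28.7810 kHz.
On the return leg the diver with a pinger is a moving observer: f₂ = f₁ · (v − v_e)/v = 28.7810 × 1516/1517 ≈ 28.7621 kHz.
Equivalently f₂ = f₀ · (v − v_e)/(v + v_e).
Beat against the emitted tone (with f₀ = 28800 Hz): |f₂ − f₀| = 2v_e·f₀/(v + v_e) = 2 × 1 × 28800/1518 ≈ 37.9 Hz.

37.9 Hz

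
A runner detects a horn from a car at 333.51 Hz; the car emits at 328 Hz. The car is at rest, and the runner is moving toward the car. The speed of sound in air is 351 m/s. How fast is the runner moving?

f' = f · (v + v_o)/v ⇒ v_o = v · |f'/f − 1|.
v_o = 351 × |333.51/328 − 1| = 351 × 0.0168 ≈ 5.9 m/s.

5.9 m/s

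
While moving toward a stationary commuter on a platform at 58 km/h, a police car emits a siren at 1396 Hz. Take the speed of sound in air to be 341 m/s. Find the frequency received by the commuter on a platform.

1465 Hz

58 km/h = 16.11 m/s.
Moving source, stationary observer: f' = f · v/(v − v_s) since the source is approaching.
f' = 1396 × 341/(341 − 16.11) = 1396 × 341/324.9 ≈ 1465 Hz.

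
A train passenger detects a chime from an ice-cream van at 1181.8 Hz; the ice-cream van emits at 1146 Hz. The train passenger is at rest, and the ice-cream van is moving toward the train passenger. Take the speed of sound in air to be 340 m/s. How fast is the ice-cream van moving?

f' = f · v/(v − v_s) ⇒ v_s = v · |1 − f/f'|.
v_s = 340 × |1 − 1146/1181.8| = 340 × 0.03029 ≈ 10.3 m/s.

10.3 m/s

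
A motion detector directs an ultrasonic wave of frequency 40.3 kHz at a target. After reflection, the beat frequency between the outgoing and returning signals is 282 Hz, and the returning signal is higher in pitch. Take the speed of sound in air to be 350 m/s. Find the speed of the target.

1.22 m/s

Double Doppler shift off a moving reflector: f₂ = f₀ · (v + u)/(v − u) (u > 0 toward emitter).
Returning signal is higher, so f₂ = f₀ + Δf = 40300 + 282 = 40582 Hz.
Rearranging, u = v · (f₂ − f₀)/(f₂ + f₀) = 350 × 282/80882 ≈ 1.22 m/s.
So the target is moving at 1.22 m/s toward the emitter.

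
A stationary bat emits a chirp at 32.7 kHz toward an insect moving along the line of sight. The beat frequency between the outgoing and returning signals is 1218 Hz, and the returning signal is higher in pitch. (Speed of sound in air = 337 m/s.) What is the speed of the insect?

Double Doppler shift off a moving reflector: f₂ = f₀ · (v + u)/(v − u) (u > 0 toward emitter).
Returning signal is higher, so f₂ = f₀ + Δf = 32700 + 1218 = 33918 Hz.
Rearranging, u = v · (f₂ − f₀)/(f₂ + f₀) = 337 × 1218/66618 ≈ 6.2 m/s.
So the insect is moving at 6.2 m/s toward the emitter.

6.2 m/s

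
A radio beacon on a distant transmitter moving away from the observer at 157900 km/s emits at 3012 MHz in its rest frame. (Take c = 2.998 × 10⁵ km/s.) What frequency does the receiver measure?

1677.1 MHz

β = v/c = 157900/299800 = 0.5267.
Relativistic Doppler for frequency: f' = f₀ · √((1 − β)/(1 + β)).
f' = 3012 × √(0.4733/1.5267) = 3012 × 0.55680 ≈ 1677.1 MHz.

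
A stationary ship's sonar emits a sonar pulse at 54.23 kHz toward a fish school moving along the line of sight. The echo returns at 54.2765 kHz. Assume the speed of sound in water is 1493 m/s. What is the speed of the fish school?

0.64 m/s

Double Doppler shift off a moving reflector: f₂ = f₀ · (v + u)/(v − u) (u > 0 toward emitter).
Rearranging, u = v · (f₂ − f₀)/(f₂ + f₀) = 1493 × 0.0465/108.5065 ≈ 0.64 m/s.
So the fish school is moving at 0.64 m/s toward the emitter.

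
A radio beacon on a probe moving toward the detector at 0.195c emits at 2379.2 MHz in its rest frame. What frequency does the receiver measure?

Relativistic Doppler for frequency: f' = f₀ · √((1 + β)/(1 − β)).
f' = 2379.2 × √(1.1950/0.8050) = 2379.2 × 1.21839 ≈ 2898.8 MHz.

2898.8 MHz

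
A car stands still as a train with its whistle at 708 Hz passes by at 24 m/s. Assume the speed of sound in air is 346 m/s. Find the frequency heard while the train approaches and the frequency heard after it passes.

Approaching: f₁ = f · v/(v − v_s) = 708 × 346/322 ≈ 761 Hz.
Receding: f₂ = f · v/(v + v_s) = 708 × 346/370 ≈ 662 Hz.

761 Hz approaching; 662 Hz receding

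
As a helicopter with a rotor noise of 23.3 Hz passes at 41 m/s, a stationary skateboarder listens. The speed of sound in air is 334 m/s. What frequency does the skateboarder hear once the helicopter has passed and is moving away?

Receding: f₂ = f · v/(v + v_s) = 23.3 × 334/375 ≈ 20.8 Hz.

20.8 Hz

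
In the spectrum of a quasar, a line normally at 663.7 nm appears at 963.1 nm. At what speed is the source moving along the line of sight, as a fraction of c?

0.356c

λ'/λ₀ = 1.4511 > 1 (redshift), so the source is receding.
λ'/λ₀ = √((1 + β)/(1 − β)) for a receding source ⇒ β = (r² − 1)/(r² + 1) with r = λ'/λ₀.
β = (2.1057 − 1)/(2.1057 + 1) ≈ 0.356.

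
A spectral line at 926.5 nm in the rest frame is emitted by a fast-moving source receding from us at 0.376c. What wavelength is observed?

Relativistic Doppler for wavelength: λ' = λ₀ · √((1 + β)/(1 − β)).
λ' = 926.5 × √(1.3760/0.6240) = 926.5 × 1.48497 ≈ 1375.8 nm.

1375.8 nm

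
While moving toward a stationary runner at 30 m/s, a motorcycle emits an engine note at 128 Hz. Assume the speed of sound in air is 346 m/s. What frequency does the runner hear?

140 Hz

Only the source moves, toward the listener, so f' = f · v/(v − v_s).
f' = 128 × 346/(346 − 30) = 128 × 346/316 ≈ 140 Hz.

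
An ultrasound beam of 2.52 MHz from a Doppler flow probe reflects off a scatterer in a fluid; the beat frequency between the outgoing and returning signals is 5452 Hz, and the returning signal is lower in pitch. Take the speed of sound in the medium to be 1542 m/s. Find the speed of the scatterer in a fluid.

Double Doppler shift off a moving reflector: f₂ = f₀ · (v + u)/(v − u) (u > 0 toward emitter).
Returning signal is lower, so f₂ = f₀ − Δf = 2520000 − 5452 = 2514548 Hz.
Rearranging, u = v · (f₂ − f₀)/(f₂ + f₀) = 1542 × -5452/5034548 ≈ -1.67 m/s.
So the scatterer in a fluid is moving at 1.67 m/s away from the emitter.

1.67 m/s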